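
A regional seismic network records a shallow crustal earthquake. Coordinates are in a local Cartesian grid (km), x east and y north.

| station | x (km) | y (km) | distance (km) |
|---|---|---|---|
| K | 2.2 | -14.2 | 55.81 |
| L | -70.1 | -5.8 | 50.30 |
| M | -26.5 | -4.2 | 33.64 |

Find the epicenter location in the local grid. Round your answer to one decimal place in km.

-33.5 km east, 28.7 km north

Circle about each station: (x − 2.2)² + (y + 14.2)² = 55.81²; (x + 70.1)² + (y + 5.8)² = 50.30²; (x + 26.5)² + (y + 4.2)² = 33.64².
Subtracting the K equation from the L and M equations removes the quadratic terms:
-144.6 x + 16.8 y = 5325.84
-57.4 x + 20.0 y = 2496.52
Solving the 2×2 system: x ≈ -33.5, y ≈ 28.7 km.
Check against K (with the unrounded x, y): √((x − 2.2)²+(y + 14.2)²) = 55.80 ≈ 55.81 km. ✓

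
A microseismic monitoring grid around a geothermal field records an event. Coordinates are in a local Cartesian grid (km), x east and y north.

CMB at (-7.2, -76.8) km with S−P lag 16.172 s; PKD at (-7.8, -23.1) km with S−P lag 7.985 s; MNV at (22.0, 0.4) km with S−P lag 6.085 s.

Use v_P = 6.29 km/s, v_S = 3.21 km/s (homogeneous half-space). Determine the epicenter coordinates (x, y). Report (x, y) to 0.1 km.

x ≈ -5.6 km, y ≈ 29.2 km

Distance from S−P lag: d = Δt · v_P v_S / (v_P − v_S) = Δt · (6.29·3.21)/(6.29−3.21) ≈ 6.5555·Δt.
So d_CMB = 106.02, d_PKD = 52.35, d_MNV = 39.89 km.
Circle about each station: (x + 7.2)² + (y + 76.8)² = 106.02²; (x + 7.8)² + (y + 23.1)² = 52.35²; (x − 22.0)² + (y − 0.4)² = 39.89².
Subtracting pairs of circle equations eliminates x²+y² and gives linear equations (the radical axes):
-1.2 x + 107.4 y = 3144.09
58.4 x + 154.4 y = 4183.11
Solving the 2×2 system: x ≈ -5.6, y ≈ 29.2 km.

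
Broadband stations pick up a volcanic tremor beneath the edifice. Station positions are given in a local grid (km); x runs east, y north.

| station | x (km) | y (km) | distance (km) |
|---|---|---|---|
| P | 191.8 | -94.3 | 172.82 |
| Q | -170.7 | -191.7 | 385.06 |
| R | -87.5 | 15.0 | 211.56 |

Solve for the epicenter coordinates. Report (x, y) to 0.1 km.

118.7 km east, 62.3 km north

Circle about each station: (x − 191.8)² + (y + 94.3)² = 172.82²; (x + 170.7)² + (y + 191.7)² = 385.06²; (x + 87.5)² + (y − 15.0)² = 211.56².
Subtracting the P equation from the Q and R equations removes the quadratic terms:
-725.0 x − 194.8 y = -98196.80
-558.6 x + 218.6 y = -52689.36
Solving the 2×2 system: x ≈ 118.7, y ≈ 62.3 km.
Check against P (with the unrounded x, y): √((x − 191.8)²+(y + 94.3)²) = 172.82 ≈ 172.82 km. ✓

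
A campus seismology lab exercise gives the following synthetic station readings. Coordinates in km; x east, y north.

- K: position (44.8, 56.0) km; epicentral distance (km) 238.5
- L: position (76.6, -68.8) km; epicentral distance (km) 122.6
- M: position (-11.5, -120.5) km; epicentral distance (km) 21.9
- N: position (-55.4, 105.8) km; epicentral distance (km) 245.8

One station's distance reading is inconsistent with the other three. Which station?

Solve using three stations at a time. Using L, M, N (subtract circle equations pairwise → linear system) gives (x, y) ≈ (-24.6, -138.1).
Distances from that point to each station vs reported:
  K: calculated 206.1 vs reported 238.5 → residual 32.4 km
  L: calculated 122.6 vs reported 122.6 → residual 0.0 km
  M: calculated 21.9 vs reported 21.9 → residual 0.0 km
  N: calculated 245.8 vs reported 245.8 → residual 0.0 km
L, M, N are mutually consistent (residuals ≈ 0); K is off by 32.4 km.

K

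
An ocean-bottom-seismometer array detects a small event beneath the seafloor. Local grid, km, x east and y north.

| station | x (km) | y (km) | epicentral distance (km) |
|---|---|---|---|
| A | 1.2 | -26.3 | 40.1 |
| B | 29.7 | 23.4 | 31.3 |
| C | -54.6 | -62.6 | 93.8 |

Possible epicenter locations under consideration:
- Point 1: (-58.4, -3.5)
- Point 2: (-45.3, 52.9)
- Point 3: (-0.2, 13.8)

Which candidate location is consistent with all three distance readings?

For each candidate, compare |candidate − station| to the reported distance:
Point 1: residuals A 23.7, B 60.8, C 34.6 → max 60.8 km
Point 2: residuals A 51.7, B 49.3, C 22.1 → max 51.7 km
Point 3: residuals A 0.0, B 0.1, C 0.0 → max 0.1 km
Only Point 3 has all residuals ≈ 0.

Point 3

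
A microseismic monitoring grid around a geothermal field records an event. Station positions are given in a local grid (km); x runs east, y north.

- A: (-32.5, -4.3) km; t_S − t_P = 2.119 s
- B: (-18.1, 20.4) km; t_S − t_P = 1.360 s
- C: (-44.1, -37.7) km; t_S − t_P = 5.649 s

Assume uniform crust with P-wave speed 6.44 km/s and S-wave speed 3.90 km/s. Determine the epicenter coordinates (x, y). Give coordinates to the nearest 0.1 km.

Distance from S−P lag: d = Δt · v_P v_S / (v_P − v_S) = Δt · (6.44·3.90)/(6.44−3.90) ≈ 9.8882·Δt.
So d_A = 20.95, d_B = 13.45, d_C = 55.86 km.
Circle about each station: (x + 32.5)² + (y + 4.3)² = 20.95²; (x + 18.1)² + (y − 20.4)² = 13.45²; (x + 44.1)² + (y + 37.7)² = 55.86².
Subtracting the A equation from the B and C equations removes the quadratic terms:
28.8 x + 49.4 y = -72.97
-23.2 x − 66.8 y = -390.08
Solving the 2×2 system: x ≈ -31.0, y ≈ 16.6 km.

(-31.0, 16.6)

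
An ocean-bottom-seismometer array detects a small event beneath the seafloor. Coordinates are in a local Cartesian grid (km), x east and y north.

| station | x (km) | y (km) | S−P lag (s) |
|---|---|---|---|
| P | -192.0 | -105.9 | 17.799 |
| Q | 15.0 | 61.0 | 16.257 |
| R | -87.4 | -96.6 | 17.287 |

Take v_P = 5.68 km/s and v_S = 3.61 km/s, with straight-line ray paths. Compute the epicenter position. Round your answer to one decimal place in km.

Distance from S−P lag: d = Δt · v_P v_S / (v_P − v_S) = Δt · (5.68·3.61)/(5.68−3.61) ≈ 9.9057·Δt.
So d_P = 176.31, d_Q = 161.04, d_R = 171.24 km.
Circle about each station: (x + 192.0)² + (y + 105.9)² = 176.31²; (x − 15.0)² + (y − 61.0)² = 161.04²; (x + 87.4)² + (y + 96.6)² = 171.24².
Subtracting the P equation from the Q and R equations removes the quadratic terms:
414.0 x + 333.8 y = -38981.48
209.2 x + 18.6 y = -29346.41
Solving the 2×2 system: x ≈ -146.0, y ≈ 64.3 km.

(-146.0, 64.3)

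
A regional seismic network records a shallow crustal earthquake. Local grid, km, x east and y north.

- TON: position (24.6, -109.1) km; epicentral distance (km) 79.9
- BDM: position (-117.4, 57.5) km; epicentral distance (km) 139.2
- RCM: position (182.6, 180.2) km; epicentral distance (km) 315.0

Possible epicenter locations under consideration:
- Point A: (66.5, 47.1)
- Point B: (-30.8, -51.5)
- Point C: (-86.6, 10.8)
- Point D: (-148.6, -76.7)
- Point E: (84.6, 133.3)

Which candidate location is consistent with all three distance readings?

For each candidate, compare |candidate − station| to the reported distance:
Point A: residuals TON 81.8, BDM 45.0, RCM 138.4 → max 138.4 km
Point B: residuals TON 0.0, BDM 0.0, RCM 0.0 → max 0.0 km
Point C: residuals TON 83.6, BDM 83.3, RCM 3.1 → max 83.6 km
Point D: residuals TON 96.3, BDM 1.4, RCM 104.2 → max 104.2 km
Point E: residuals TON 169.8, BDM 76.6, RCM 206.4 → max 206.4 km
Only Point B has all residuals ≈ 0.

Point B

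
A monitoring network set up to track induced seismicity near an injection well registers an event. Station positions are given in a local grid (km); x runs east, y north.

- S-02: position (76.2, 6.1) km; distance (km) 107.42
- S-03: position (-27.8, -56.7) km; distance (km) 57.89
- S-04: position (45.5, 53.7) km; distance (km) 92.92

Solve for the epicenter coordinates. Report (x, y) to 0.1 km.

x ≈ -31.1 km, y ≈ 1.1 km

Circle about each station: (x − 76.2)² + (y − 6.1)² = 107.42²; (x + 27.8)² + (y + 56.7)² = 57.89²; (x − 45.5)² + (y − 53.7)² = 92.92².
Subtracting pairs of circle equations eliminates x²+y² and gives linear equations (the radical axes):
-208.0 x − 125.6 y = 6331.88
-61.4 x + 95.2 y = 2015.22
Solving the 2×2 system: x ≈ -31.1, y ≈ 1.1 km.
Check against S-02 (with the unrounded x, y): √((x − 76.2)²+(y − 6.1)²) = 107.42 ≈ 107.42 km. ✓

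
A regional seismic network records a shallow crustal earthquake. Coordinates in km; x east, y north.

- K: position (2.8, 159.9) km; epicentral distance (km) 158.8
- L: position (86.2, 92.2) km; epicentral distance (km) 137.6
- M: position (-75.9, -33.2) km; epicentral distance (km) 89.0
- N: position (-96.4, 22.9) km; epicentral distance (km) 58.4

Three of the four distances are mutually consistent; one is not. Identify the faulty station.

K

Solve using three stations at a time. Using L, M, N (subtract circle equations pairwise → linear system) gives (x, y) ≈ (-44.8, 50.2).
Distances from that point to each station vs reported:
  K: calculated 119.6 vs reported 158.8 → residual 39.2 km
  L: calculated 137.6 vs reported 137.6 → residual 0.0 km
  M: calculated 89.0 vs reported 89.0 → residual 0.0 km
  N: calculated 58.4 vs reported 58.4 → residual 0.0 km
L, M, N are mutually consistent (residuals ≈ 0); K is off by 39.2 km.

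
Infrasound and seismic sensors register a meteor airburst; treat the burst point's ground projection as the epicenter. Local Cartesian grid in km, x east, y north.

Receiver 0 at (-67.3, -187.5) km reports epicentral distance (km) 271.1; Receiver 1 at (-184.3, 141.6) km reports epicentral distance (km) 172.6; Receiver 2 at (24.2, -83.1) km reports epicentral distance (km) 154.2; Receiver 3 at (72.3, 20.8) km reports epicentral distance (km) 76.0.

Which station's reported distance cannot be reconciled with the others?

Solve using three stations at a time. Using Receiver 0, Receiver 2, Receiver 3 (subtract circle equations pairwise → linear system) gives (x, y) ≈ (14.8, 71.0).
Distances from that point to each station vs reported:
  Receiver 0: calculated 271.2 vs reported 271.1 → residual 0.1 km
  Receiver 1: calculated 211.2 vs reported 172.6 → residual 38.6 km
  Receiver 2: calculated 154.4 vs reported 154.2 → residual 0.2 km
  Receiver 3: calculated 76.3 vs reported 76.0 → residual 0.3 km
Receiver 0, Receiver 2, Receiver 3 are mutually consistent (residuals ≈ 0); Receiver 1 is off by 38.6 km.

Receiver 1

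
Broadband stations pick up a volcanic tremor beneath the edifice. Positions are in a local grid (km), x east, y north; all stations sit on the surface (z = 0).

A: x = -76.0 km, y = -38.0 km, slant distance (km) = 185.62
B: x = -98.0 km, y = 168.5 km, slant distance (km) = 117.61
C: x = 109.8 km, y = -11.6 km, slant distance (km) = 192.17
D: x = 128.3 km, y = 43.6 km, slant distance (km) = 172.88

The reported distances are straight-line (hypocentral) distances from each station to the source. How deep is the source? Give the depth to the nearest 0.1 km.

Each station gives a sphere (x−x_i)² + (y−y_i)² + z² = d_i² (stations at z=0).
Subtracting the A sphere from B and C: z² cancels, leaving linear equations in x and y:
-44.0 x + 413.0 y = 51398.92
371.6 x + 52.8 y = 2496.08
Solving: x ≈ -10.803, y ≈ 123.302 km (keep extra digits for the depth step; rounded: -10.8, 123.3).
Then from the A sphere: z² = 185.62² − (x + 76.0)² − (y + 38.0)² with x = -10.803, y = 123.302, so z ≈ 64.698 ≈ 64.7 km.

z ≈ 64.7 km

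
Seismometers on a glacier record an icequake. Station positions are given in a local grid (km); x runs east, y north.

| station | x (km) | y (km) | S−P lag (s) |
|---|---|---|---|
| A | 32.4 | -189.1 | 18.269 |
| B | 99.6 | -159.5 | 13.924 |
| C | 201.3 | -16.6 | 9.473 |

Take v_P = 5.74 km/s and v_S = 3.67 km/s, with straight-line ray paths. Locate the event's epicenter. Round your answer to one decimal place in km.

104.9 km east, -17.9 km north

Distance from S−P lag: d = Δt · v_P v_S / (v_P − v_S) = Δt · (5.74·3.67)/(5.74−3.67) ≈ 10.1767·Δt.
So d_A = 185.92, d_B = 141.70, d_C = 96.40 km.
Circle about each station: (x − 32.4)² + (y + 189.1)² = 185.92²; (x − 99.6)² + (y + 159.5)² = 141.70²; (x − 201.3)² + (y + 16.6)² = 96.40².
Subtracting pairs of circle equations eliminates x²+y² and gives linear equations (the radical axes):
134.4 x + 59.2 y = 13039.20
337.8 x + 345.0 y = 29261.97
Solving the 2×2 system: x ≈ 104.9, y ≈ -17.9 km.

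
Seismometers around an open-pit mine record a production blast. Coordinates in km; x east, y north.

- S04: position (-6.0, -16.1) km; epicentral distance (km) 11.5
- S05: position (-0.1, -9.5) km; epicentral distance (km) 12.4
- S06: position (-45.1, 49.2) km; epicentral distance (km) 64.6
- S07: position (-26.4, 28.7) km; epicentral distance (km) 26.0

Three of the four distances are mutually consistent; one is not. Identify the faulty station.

S07

Solve using three stations at a time. Using S04, S05, S06 (subtract circle equations pairwise → linear system) gives (x, y) ≈ (-12.1, -6.3).
Distances from that point to each station vs reported:
  S04: calculated 11.5 vs reported 11.5 → residual 0.0 km
  S05: calculated 12.4 vs reported 12.4 → residual 0.0 km
  S06: calculated 64.6 vs reported 64.6 → residual 0.0 km
  S07: calculated 37.8 vs reported 26.0 → residual 11.8 km
S04, S05, S06 are mutually consistent (residuals ≈ 0); S07 is off by 11.8 km.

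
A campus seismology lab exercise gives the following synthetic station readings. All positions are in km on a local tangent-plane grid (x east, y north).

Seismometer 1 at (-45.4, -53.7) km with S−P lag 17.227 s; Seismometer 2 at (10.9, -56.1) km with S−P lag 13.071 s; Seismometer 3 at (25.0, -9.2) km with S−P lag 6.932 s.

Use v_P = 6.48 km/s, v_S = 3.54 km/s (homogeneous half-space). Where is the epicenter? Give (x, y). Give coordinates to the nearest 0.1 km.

x ≈ 54.7 km, y ≈ 36.0 km

Distance from S−P lag: d = Δt · v_P v_S / (v_P − v_S) = Δt · (6.48·3.54)/(6.48−3.54) ≈ 7.8024·Δt.
So d_Seismometer 1 = 134.41, d_Seismometer 2 = 101.99, d_Seismometer 3 = 54.09 km.
Circle about each station: (x + 45.4)² + (y + 53.7)² = 134.41²; (x − 10.9)² + (y + 56.1)² = 101.99²; (x − 25.0)² + (y + 9.2)² = 54.09².
Subtracting the Seismometer 1 equation from the Seismometer 2 and Seismometer 3 equations removes the quadratic terms:
112.6 x − 4.8 y = 5985.26
140.8 x + 89.0 y = 10905.11
Solving the 2×2 system: x ≈ 54.7, y ≈ 36.0 km.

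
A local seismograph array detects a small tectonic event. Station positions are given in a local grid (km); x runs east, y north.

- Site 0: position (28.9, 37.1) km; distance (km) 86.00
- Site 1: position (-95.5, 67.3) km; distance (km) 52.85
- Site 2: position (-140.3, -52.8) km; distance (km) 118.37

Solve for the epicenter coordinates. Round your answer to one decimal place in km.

Circle about each station: (x − 28.9)² + (y − 37.1)² = 86.00²; (x + 95.5)² + (y − 67.3)² = 52.85²; (x + 140.3)² + (y + 52.8)² = 118.37².
Subtracting the Site 0 equation from the Site 1 and Site 2 equations removes the quadratic terms:
-248.8 x + 60.4 y = 16040.80
-338.4 x − 179.8 y = 13644.85
Solving the 2×2 system: x ≈ -56.9, y ≈ 31.2 km.
Check against Site 0 (with the unrounded x, y): √((x − 28.9)²+(y − 37.1)²) = 86.00 ≈ 86.00 km. ✓

x ≈ -56.9 km, y ≈ 31.2 km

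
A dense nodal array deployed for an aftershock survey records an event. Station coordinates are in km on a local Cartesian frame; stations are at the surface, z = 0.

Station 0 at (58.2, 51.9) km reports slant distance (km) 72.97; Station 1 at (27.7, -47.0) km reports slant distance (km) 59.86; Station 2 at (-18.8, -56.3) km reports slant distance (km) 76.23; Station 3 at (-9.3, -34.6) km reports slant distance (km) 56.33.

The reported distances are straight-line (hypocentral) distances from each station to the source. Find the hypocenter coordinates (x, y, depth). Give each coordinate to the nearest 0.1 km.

Each station gives a sphere (x−x_i)² + (y−y_i)² + z² = d_i² (stations at z=0).
Subtracting the Station 0 sphere from Station 1 and Station 2: z² cancels, leaving linear equations in x and y:
-61.0 x − 197.8 y = -1363.16
-154.0 x − 216.4 y = -3044.11
Solving: x ≈ 17.794, y ≈ 1.404 km (keep extra digits for the depth step; rounded: 17.8, 1.4).
Then from the Station 0 sphere: z² = 72.97² − (x − 58.2)² − (y − 51.9)² with x = 17.794, y = 1.404, so z ≈ 33.795 ≈ 33.8 km.

x ≈ 17.8 km, y ≈ 1.4 km, depth ≈ 33.8 km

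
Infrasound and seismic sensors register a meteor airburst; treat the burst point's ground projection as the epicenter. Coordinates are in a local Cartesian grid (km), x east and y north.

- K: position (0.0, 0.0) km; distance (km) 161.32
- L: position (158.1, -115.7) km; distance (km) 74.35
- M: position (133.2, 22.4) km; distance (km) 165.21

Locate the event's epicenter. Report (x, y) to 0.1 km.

86.6 km east, -136.1 km north

Circle about each station: x² + y² = 161.32²; (x − 158.1)² + (y + 115.7)² = 74.35²; (x − 133.2)² + (y − 22.4)² = 165.21².
Subtracting pairs of circle equations eliminates x²+y² and gives linear equations (the radical axes):
316.2 x − 231.4 y = 58878.32
266.4 x + 44.8 y = 16973.80
Solving the 2×2 system: x ≈ 86.6, y ≈ -136.1 km.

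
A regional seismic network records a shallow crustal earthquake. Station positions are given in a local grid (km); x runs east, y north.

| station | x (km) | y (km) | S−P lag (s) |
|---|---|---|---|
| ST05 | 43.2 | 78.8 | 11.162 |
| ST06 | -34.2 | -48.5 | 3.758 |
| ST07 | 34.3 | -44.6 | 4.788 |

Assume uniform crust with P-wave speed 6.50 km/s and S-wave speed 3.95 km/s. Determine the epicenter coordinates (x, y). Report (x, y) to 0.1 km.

x ≈ -7.9 km, y ≈ -21.3 km

Distance from S−P lag: d = Δt · v_P v_S / (v_P − v_S) = Δt · (6.50·3.95)/(6.50−3.95) ≈ 10.0686·Δt.
So d_ST05 = 112.39, d_ST06 = 37.84, d_ST07 = 48.21 km.
Circle about each station: (x − 43.2)² + (y − 78.8)² = 112.39²; (x + 34.2)² + (y + 48.5)² = 37.84²; (x − 34.3)² + (y + 44.6)² = 48.21².
Subtracting the ST05 equation from the ST06 and ST07 equations removes the quadratic terms:
-154.8 x − 254.6 y = 6645.86
-17.8 x − 246.8 y = 5397.28
Solving the 2×2 system: x ≈ -7.9, y ≈ -21.3 km.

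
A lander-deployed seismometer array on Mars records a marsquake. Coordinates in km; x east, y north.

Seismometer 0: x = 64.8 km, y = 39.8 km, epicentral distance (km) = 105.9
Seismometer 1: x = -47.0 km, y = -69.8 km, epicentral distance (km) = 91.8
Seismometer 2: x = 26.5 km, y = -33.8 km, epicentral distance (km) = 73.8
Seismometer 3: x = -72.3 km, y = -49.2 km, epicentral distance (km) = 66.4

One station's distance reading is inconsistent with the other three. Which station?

Seismometer 1

Solve using three stations at a time. Using Seismometer 0, Seismometer 2, Seismometer 3 (subtract circle equations pairwise → linear system) gives (x, y) ≈ (-35.6, 6.1).
Distances from that point to each station vs reported:
  Seismometer 0: calculated 105.9 vs reported 105.9 → residual 0.0 km
  Seismometer 1: calculated 76.7 vs reported 91.8 → residual 15.1 km
  Seismometer 2: calculated 73.8 vs reported 73.8 → residual 0.0 km
  Seismometer 3: calculated 66.4 vs reported 66.4 → residual 0.0 km
Seismometer 0, Seismometer 2, Seismometer 3 are mutually consistent (residuals ≈ 0); Seismometer 1 is off by 15.1 km.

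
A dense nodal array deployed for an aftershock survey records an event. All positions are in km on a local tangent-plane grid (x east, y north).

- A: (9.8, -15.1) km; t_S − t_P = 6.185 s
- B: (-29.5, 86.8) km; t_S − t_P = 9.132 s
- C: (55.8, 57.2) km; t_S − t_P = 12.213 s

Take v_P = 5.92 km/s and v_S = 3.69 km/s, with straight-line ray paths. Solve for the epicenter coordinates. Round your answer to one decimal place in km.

Distance from S−P lag: d = Δt · v_P v_S / (v_P − v_S) = Δt · (5.92·3.69)/(5.92−3.69) ≈ 9.7959·Δt.
So d_A = 60.59, d_B = 89.46, d_C = 119.64 km.
Circle about each station: (x − 9.8)² + (y + 15.1)² = 60.59²; (x + 29.5)² + (y − 86.8)² = 89.46²; (x − 55.8)² + (y − 57.2)² = 119.64².
Subtracting pairs of circle equations eliminates x²+y² and gives linear equations (the radical axes):
-78.6 x + 203.8 y = 3748.50
92.0 x + 144.6 y = -4581.15
Solving the 2×2 system: x ≈ -49.0, y ≈ -0.5 km.

(-49.0, -0.5)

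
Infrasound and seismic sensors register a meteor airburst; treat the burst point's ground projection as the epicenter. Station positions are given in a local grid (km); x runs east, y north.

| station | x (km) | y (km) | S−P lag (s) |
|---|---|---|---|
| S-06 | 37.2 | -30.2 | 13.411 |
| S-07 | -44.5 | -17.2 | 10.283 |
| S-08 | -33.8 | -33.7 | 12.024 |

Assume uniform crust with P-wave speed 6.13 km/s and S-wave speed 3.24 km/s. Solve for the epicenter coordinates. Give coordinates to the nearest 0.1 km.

(-13.9, 46.5)

Distance from S−P lag: d = Δt · v_P v_S / (v_P − v_S) = Δt · (6.13·3.24)/(6.13−3.24) ≈ 6.8724·Δt.
So d_S-06 = 92.17, d_S-07 = 70.67, d_S-08 = 82.63 km.
Circle about each station: (x − 37.2)² + (y + 30.2)² = 92.17²; (x + 44.5)² + (y + 17.2)² = 70.67²; (x + 33.8)² + (y + 33.7)² = 82.63².
Subtracting the S-06 equation from the S-07 and S-08 equations removes the quadratic terms:
-163.4 x + 26.0 y = 3481.27
-142.0 x − 7.0 y = 1649.84
Solving the 2×2 system: x ≈ -13.9, y ≈ 46.5 km.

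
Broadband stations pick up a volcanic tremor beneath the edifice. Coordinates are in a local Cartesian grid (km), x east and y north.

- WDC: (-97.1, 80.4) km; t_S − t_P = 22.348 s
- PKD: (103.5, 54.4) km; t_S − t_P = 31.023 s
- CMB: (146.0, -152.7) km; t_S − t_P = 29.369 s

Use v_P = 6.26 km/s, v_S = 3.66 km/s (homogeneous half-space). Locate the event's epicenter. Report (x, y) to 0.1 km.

-110.2 km east, -116.1 km north

Distance from S−P lag: d = Δt · v_P v_S / (v_P − v_S) = Δt · (6.26·3.66)/(6.26−3.66) ≈ 8.8122·Δt.
So d_WDC = 196.93, d_PKD = 273.38, d_CMB = 258.80 km.
Circle about each station: (x + 97.1)² + (y − 80.4)² = 196.93²; (x − 103.5)² + (y − 54.4)² = 273.38²; (x − 146.0)² + (y + 152.7)² = 258.80².
Subtracting pairs of circle equations eliminates x²+y² and gives linear equations (the radical axes):
401.2 x − 52.0 y = -38176.16
486.2 x − 466.2 y = 544.70
Solving the 2×2 system: x ≈ -110.2, y ≈ -116.1 km.
Check against WDC (with the unrounded x, y): √((x + 97.1)²+(y − 80.4)²) = 196.94 ≈ 196.93 km. ✓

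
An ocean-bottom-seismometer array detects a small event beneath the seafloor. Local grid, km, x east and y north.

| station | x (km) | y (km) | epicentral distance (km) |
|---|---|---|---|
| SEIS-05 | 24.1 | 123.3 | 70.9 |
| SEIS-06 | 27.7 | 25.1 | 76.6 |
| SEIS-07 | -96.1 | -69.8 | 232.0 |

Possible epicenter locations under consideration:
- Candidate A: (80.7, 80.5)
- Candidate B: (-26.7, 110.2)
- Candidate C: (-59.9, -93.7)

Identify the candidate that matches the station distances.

For each candidate, compare |candidate − station| to the reported distance:
Candidate A: residuals SEIS-05 0.1, SEIS-06 0.1, SEIS-07 0.1 → max 0.1 km
Candidate B: residuals SEIS-05 18.4, SEIS-06 24.4, SEIS-07 39.1 → max 39.1 km
Candidate C: residuals SEIS-05 161.8, SEIS-06 71.0, SEIS-07 188.6 → max 188.6 km
Only Candidate A has all residuals ≈ 0.

Candidate A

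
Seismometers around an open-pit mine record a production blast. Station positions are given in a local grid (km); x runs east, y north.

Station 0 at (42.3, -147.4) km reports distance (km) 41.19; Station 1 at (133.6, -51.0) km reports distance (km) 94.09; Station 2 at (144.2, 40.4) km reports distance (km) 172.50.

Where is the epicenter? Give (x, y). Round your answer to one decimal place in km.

x ≈ 60.8 km, y ≈ -110.6 km

Circle about each station: (x − 42.3)² + (y + 147.4)² = 41.19²; (x − 133.6)² + (y + 51.0)² = 94.09²; (x − 144.2)² + (y − 40.4)² = 172.50².
Subtracting the Station 0 equation from the Station 1 and Station 2 equations removes the quadratic terms:
182.6 x + 192.8 y = -10222.40
203.8 x + 375.6 y = -29149.88
Solving the 2×2 system: x ≈ 60.8, y ≈ -110.6 km.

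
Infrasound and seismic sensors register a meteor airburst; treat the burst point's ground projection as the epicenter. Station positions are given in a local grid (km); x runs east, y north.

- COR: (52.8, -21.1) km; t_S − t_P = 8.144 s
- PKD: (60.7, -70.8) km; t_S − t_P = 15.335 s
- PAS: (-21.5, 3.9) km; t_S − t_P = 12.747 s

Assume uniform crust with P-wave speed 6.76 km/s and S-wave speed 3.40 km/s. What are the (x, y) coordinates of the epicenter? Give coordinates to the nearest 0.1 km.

60.3 km east, 34.1 km north

Distance from S−P lag: d = Δt · v_P v_S / (v_P − v_S) = Δt · (6.76·3.40)/(6.76−3.40) ≈ 6.8405·Δt.
So d_COR = 55.71, d_PKD = 104.90, d_PAS = 87.20 km.
Circle about each station: (x − 52.8)² + (y + 21.1)² = 55.71²; (x − 60.7)² + (y + 70.8)² = 104.90²; (x + 21.5)² + (y − 3.9)² = 87.20².
Subtracting the COR equation from the PKD and PAS equations removes the quadratic terms:
15.8 x − 99.4 y = -2436.33
-148.6 x + 50.0 y = -7255.83
Solving the 2×2 system: x ≈ 60.3, y ≈ 34.1 km.
Check against COR (with the unrounded x, y): √((x − 52.8)²+(y + 21.1)²) = 55.70 ≈ 55.71 km. ✓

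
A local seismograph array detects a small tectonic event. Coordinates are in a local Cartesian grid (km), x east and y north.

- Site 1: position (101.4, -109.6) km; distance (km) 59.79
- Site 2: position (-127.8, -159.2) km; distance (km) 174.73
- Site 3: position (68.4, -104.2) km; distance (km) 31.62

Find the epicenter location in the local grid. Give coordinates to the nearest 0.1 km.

Circle about each station: (x − 101.4)² + (y + 109.6)² = 59.79²; (x + 127.8)² + (y + 159.2)² = 174.73²; (x − 68.4)² + (y + 104.2)² = 31.62².
Subtracting the Site 1 equation from the Site 2 and Site 3 equations removes the quadratic terms:
-458.4 x − 99.2 y = -7572.37
-66.0 x + 10.8 y = -4182.90
Solving the 2×2 system: x ≈ 43.2, y ≈ -123.3 km.

43.2 km east, -123.3 km north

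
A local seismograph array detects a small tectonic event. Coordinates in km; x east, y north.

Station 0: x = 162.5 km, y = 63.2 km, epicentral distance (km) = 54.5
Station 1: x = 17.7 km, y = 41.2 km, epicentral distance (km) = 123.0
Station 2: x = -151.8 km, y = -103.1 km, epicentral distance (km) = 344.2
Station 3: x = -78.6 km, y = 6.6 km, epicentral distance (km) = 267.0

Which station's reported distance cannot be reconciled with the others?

Station 3

Solve using three stations at a time. Using Station 0, Station 1, Station 2 (subtract circle equations pairwise → linear system) gives (x, y) ≈ (124.5, 102.1).
Distances from that point to each station vs reported:
  Station 0: calculated 54.4 vs reported 54.5 → residual 0.1 km
  Station 1: calculated 123.0 vs reported 123.0 → residual 0.0 km
  Station 2: calculated 344.2 vs reported 344.2 → residual 0.0 km
  Station 3: calculated 224.4 vs reported 267.0 → residual 42.6 km
Station 0, Station 1, Station 2 are mutually consistent (residuals ≈ 0); Station 3 is off by 42.6 km.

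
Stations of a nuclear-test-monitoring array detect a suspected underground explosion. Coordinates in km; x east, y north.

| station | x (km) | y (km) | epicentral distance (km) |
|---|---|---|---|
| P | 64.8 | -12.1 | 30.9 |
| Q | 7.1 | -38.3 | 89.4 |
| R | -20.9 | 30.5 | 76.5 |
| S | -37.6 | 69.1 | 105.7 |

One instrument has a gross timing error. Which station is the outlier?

Solve using three stations at a time. Using P, R, S (subtract circle equations pairwise → linear system) gives (x, y) ≈ (54.4, 17.1).
Distances from that point to each station vs reported:
  P: calculated 31.0 vs reported 30.9 → residual 0.1 km
  Q: calculated 72.9 vs reported 89.4 → residual 16.5 km
  R: calculated 76.5 vs reported 76.5 → residual 0.0 km
  S: calculated 105.7 vs reported 105.7 → residual 0.0 km
P, R, S are mutually consistent (residuals ≈ 0); Q is off by 16.5 km.

Q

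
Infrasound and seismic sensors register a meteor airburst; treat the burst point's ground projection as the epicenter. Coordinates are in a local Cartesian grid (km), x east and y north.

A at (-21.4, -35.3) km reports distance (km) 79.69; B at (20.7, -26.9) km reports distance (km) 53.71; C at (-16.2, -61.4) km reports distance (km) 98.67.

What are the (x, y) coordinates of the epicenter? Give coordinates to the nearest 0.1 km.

x ≈ 29.4 km, y ≈ 26.1 km

Circle about each station: (x + 21.4)² + (y + 35.3)² = 79.69²; (x − 20.7)² + (y + 26.9)² = 53.71²; (x + 16.2)² + (y + 61.4)² = 98.67².
Subtracting the A equation from the B and C equations removes the quadratic terms:
84.2 x + 16.8 y = 2913.78
10.4 x − 52.2 y = -1056.92
Solving the 2×2 system: x ≈ 29.4, y ≈ 26.1 km.
Check against A (with the unrounded x, y): √((x + 21.4)²+(y + 35.3)²) = 79.69 ≈ 79.69 km. ✓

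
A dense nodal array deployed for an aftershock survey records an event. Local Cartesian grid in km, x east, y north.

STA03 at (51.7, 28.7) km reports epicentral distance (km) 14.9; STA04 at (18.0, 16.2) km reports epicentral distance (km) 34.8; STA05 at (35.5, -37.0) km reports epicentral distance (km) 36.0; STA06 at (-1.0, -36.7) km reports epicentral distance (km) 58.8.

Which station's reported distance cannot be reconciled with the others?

Solve using three stations at a time. Using STA04, STA05, STA06 (subtract circle equations pairwise → linear system) gives (x, y) ≈ (47.1, -2.9).
Distances from that point to each station vs reported:
  STA03: calculated 31.9 vs reported 14.9 → residual 17.0 km
  STA04: calculated 34.8 vs reported 34.8 → residual 0.0 km
  STA05: calculated 36.0 vs reported 36.0 → residual 0.0 km
  STA06: calculated 58.8 vs reported 58.8 → residual 0.0 km
STA04, STA05, STA06 are mutually consistent (residuals ≈ 0); STA03 is off by 17.0 km.

STA03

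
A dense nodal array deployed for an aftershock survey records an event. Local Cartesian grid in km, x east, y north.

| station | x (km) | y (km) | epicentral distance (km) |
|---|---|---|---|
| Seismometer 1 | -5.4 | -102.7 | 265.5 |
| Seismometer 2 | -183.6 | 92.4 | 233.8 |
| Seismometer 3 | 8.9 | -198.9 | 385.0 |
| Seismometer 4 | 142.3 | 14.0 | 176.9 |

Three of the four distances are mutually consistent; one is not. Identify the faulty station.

Solve using three stations at a time. Using Seismometer 1, Seismometer 2, Seismometer 4 (subtract circle equations pairwise → linear system) gives (x, y) ≈ (40.6, 158.8).
Distances from that point to each station vs reported:
  Seismometer 1: calculated 265.5 vs reported 265.5 → residual 0.0 km
  Seismometer 2: calculated 233.8 vs reported 233.8 → residual 0.0 km
  Seismometer 3: calculated 359.1 vs reported 385.0 → residual 25.9 km
  Seismometer 4: calculated 177.0 vs reported 176.9 → residual 0.1 km
Seismometer 1, Seismometer 2, Seismometer 4 are mutually consistent (residuals ≈ 0); Seismometer 3 is off by 25.9 km.

Seismometer 3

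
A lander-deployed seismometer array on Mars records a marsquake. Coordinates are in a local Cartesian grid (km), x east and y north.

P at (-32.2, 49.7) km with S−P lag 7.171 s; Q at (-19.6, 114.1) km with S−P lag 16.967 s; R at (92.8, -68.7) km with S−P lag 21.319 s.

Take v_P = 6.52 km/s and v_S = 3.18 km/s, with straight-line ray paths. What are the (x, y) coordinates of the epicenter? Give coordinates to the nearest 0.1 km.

x ≈ -14.4 km, y ≈ 8.9 km

Distance from S−P lag: d = Δt · v_P v_S / (v_P − v_S) = Δt · (6.52·3.18)/(6.52−3.18) ≈ 6.2077·Δt.
So d_P = 44.52, d_Q = 105.33, d_R = 132.34 km.
Circle about each station: (x + 32.2)² + (y − 49.7)² = 44.52²; (x + 19.6)² + (y − 114.1)² = 105.33²; (x − 92.8)² + (y + 68.7)² = 132.34².
Subtracting pairs of circle equations eliminates x²+y² and gives linear equations (the radical axes):
25.2 x + 128.8 y = 783.66
250.0 x − 236.8 y = -5707.25
Solving the 2×2 system: x ≈ -14.4, y ≈ 8.9 km.
Check against P (with the unrounded x, y): √((x + 32.2)²+(y − 49.7)²) = 44.51 ≈ 44.52 km. ✓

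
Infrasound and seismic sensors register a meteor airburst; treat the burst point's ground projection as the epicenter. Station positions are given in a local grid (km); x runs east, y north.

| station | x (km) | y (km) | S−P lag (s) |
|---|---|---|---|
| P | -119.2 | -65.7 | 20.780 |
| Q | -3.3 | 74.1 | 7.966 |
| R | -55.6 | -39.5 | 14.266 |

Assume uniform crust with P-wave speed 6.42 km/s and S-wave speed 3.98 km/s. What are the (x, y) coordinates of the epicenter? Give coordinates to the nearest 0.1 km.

Distance from S−P lag: d = Δt · v_P v_S / (v_P − v_S) = Δt · (6.42·3.98)/(6.42−3.98) ≈ 10.4720·Δt.
So d_P = 217.61, d_Q = 83.42, d_R = 149.39 km.
Circle about each station: (x + 119.2)² + (y + 65.7)² = 217.61²; (x + 3.3)² + (y − 74.1)² = 83.42²; (x + 55.6)² + (y + 39.5)² = 149.39².
Subtracting the P equation from the Q and R equations removes the quadratic terms:
231.8 x + 279.6 y = 27371.79
127.2 x + 52.4 y = 11163.22
Solving the 2×2 system: x ≈ 72.0, y ≈ 38.2 km.
Check against P (with the unrounded x, y): √((x + 119.2)²+(y + 65.7)²) = 217.63 ≈ 217.61 km. ✓

72.0 km east, 38.2 km north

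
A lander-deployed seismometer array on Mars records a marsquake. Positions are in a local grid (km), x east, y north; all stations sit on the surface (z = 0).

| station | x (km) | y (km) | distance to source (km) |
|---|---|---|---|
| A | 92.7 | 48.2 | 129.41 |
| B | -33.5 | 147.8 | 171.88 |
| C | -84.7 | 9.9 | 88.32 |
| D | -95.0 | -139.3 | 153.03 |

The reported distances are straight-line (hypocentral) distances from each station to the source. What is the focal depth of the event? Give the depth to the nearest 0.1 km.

Each station gives a sphere (x−x_i)² + (y−y_i)² + z² = d_i² (stations at z=0).
Subtracting the A sphere from B and C: z² cancels, leaving linear equations in x and y:
-252.4 x + 199.2 y = -745.23
-354.8 x − 76.6 y = 5302.10
Solving: x ≈ -11.100, y ≈ -17.805 km (keep extra digits for the depth step; rounded: -11.1, -17.8).
Then from the A sphere: z² = 129.41² − (x − 92.7)² − (y − 48.2)² with x = -11.100, y = -17.805, so z ≈ 40.198 ≈ 40.2 km.

z ≈ 40.2 km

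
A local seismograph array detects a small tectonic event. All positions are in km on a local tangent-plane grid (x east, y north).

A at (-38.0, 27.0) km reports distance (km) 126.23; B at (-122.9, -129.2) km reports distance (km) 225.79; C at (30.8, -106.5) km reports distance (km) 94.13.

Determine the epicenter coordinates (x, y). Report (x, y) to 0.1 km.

x ≈ 77.2 km, y ≈ -24.6 km

Circle about each station: (x + 38.0)² + (y − 27.0)² = 126.23²; (x + 122.9)² + (y + 129.2)² = 225.79²; (x − 30.8)² + (y + 106.5)² = 94.13².
Subtracting the A equation from the B and C equations removes the quadratic terms:
-169.8 x − 312.4 y = -5423.06
137.6 x − 267.0 y = 17191.45
Solving the 2×2 system: x ≈ 77.2, y ≈ -24.6 km.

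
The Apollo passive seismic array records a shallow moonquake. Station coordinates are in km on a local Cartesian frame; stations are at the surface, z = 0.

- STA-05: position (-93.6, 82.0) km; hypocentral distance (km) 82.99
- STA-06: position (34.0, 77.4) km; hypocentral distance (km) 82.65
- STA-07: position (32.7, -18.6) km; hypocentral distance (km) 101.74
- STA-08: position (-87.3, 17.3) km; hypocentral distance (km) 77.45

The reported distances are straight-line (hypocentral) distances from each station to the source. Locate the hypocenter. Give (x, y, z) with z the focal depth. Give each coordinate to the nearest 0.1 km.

Each station gives a sphere (x−x_i)² + (y−y_i)² + z² = d_i² (stations at z=0).
Subtracting the STA-05 sphere from STA-06 and STA-07: z² cancels, leaving linear equations in x and y:
255.2 x − 9.2 y = -8281.88
252.6 x − 201.2 y = -17533.40
Solving: x ≈ -30.700, y ≈ 48.601 km (keep extra digits for the depth step; rounded: -30.7, 48.6).
Then from the STA-05 sphere: z² = 82.99² − (x + 93.6)² − (y − 82.0)² with x = -30.700, y = 48.601, so z ≈ 42.608 ≈ 42.6 km.
Check against STA-08 (with the unrounded solution): distance 77.45 ≈ 77.45 km. ✓

(-30.7, 48.6, 42.6)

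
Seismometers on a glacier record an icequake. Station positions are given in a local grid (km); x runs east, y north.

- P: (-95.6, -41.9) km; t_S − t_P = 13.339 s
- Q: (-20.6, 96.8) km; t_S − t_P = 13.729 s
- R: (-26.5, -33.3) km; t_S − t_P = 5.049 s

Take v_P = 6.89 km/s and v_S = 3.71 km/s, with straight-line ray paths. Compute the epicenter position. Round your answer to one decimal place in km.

Distance from S−P lag: d = Δt · v_P v_S / (v_P − v_S) = Δt · (6.89·3.71)/(6.89−3.71) ≈ 8.0383·Δt.
So d_P = 107.22, d_Q = 110.36, d_R = 40.59 km.
Circle about each station: (x + 95.6)² + (y + 41.9)² = 107.22²; (x + 20.6)² + (y − 96.8)² = 110.36²; (x + 26.5)² + (y + 33.3)² = 40.59².
Subtracting the P equation from the Q and R equations removes the quadratic terms:
150.0 x + 277.4 y = -1783.57
138.2 x + 17.2 y = 764.75
Solving the 2×2 system: x ≈ 6.8, y ≈ -10.1 km.
Check against P (with the unrounded x, y): √((x + 95.6)²+(y + 41.9)²) = 107.21 ≈ 107.22 km. ✓

6.8 km east, -10.1 km north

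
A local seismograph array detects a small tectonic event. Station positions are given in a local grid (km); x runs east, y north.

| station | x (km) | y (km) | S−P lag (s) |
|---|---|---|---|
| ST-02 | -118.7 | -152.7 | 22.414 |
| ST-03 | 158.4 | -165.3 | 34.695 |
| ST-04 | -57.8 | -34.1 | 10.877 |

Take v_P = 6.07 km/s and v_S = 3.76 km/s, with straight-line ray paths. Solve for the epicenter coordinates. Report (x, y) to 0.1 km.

Distance from S−P lag: d = Δt · v_P v_S / (v_P − v_S) = Δt · (6.07·3.76)/(6.07−3.76) ≈ 9.8802·Δt.
So d_ST-02 = 221.45, d_ST-03 = 342.79, d_ST-04 = 107.47 km.
Circle about each station: (x + 118.7)² + (y + 152.7)² = 221.45²; (x − 158.4)² + (y + 165.3)² = 342.79²; (x + 57.8)² + (y + 34.1)² = 107.47².
Subtracting the ST-02 equation from the ST-03 and ST-04 equations removes the quadratic terms:
554.2 x − 25.2 y = -53457.21
121.8 x + 237.2 y = 4586.97
Solving the 2×2 system: x ≈ -93.4, y ≈ 67.3 km.

(-93.4, 67.3)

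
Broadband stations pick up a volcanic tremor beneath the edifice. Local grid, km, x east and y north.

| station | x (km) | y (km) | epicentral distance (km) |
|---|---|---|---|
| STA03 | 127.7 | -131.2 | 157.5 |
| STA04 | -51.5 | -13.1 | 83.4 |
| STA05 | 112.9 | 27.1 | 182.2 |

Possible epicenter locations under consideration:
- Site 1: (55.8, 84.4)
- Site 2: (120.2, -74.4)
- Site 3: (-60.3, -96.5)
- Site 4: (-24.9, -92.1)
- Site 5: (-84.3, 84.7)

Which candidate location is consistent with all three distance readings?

For each candidate, compare |candidate − station| to the reported distance:
Site 1: residuals STA03 69.8, STA04 61.6, STA05 101.3 → max 101.3 km
Site 2: residuals STA03 100.2, STA04 98.9, STA05 80.4 → max 100.2 km
Site 3: residuals STA03 33.7, STA04 0.5, STA05 30.6 → max 33.7 km
Site 4: residuals STA03 0.0, STA04 0.0, STA05 0.0 → max 0.0 km
Site 5: residuals STA03 145.1, STA04 19.8, STA05 23.2 → max 145.1 km
Only Site 4 has all residuals ≈ 0.

Site 4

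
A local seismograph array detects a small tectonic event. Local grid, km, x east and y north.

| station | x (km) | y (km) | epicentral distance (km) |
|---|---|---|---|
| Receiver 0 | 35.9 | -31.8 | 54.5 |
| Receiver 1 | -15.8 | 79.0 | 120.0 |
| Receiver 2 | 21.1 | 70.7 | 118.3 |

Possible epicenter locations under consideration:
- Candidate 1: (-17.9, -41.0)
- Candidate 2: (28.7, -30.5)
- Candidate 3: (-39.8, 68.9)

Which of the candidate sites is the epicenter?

Candidate 1

For each candidate, compare |candidate − station| to the reported distance:
Candidate 1: residuals Receiver 0 0.1, Receiver 1 0.0, Receiver 2 0.0 → max 0.1 km
Candidate 2: residuals Receiver 0 47.2, Receiver 1 1.8, Receiver 2 16.8 → max 47.2 km
Candidate 3: residuals Receiver 0 71.5, Receiver 1 94.0, Receiver 2 57.4 → max 94.0 km
Only Candidate 1 has all residuals ≈ 0.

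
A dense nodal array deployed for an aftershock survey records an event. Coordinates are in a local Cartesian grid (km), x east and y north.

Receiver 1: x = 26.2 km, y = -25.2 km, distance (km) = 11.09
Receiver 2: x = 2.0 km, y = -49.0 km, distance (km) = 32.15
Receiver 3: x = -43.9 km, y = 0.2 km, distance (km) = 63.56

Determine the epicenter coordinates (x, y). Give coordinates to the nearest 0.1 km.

x ≈ 16.3 km, y ≈ -20.2 km

Circle about each station: (x − 26.2)² + (y + 25.2)² = 11.09²; (x − 2.0)² + (y + 49.0)² = 32.15²; (x + 43.9)² + (y − 0.2)² = 63.56².
Subtracting pairs of circle equations eliminates x²+y² and gives linear equations (the radical axes):
-48.4 x − 47.6 y = 172.89
-140.2 x + 50.8 y = -3311.12
Solving the 2×2 system: x ≈ 16.3, y ≈ -20.2 km.
Check against Receiver 1 (with the unrounded x, y): √((x − 26.2)²+(y + 25.2)²) = 11.09 ≈ 11.09 km. ✓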